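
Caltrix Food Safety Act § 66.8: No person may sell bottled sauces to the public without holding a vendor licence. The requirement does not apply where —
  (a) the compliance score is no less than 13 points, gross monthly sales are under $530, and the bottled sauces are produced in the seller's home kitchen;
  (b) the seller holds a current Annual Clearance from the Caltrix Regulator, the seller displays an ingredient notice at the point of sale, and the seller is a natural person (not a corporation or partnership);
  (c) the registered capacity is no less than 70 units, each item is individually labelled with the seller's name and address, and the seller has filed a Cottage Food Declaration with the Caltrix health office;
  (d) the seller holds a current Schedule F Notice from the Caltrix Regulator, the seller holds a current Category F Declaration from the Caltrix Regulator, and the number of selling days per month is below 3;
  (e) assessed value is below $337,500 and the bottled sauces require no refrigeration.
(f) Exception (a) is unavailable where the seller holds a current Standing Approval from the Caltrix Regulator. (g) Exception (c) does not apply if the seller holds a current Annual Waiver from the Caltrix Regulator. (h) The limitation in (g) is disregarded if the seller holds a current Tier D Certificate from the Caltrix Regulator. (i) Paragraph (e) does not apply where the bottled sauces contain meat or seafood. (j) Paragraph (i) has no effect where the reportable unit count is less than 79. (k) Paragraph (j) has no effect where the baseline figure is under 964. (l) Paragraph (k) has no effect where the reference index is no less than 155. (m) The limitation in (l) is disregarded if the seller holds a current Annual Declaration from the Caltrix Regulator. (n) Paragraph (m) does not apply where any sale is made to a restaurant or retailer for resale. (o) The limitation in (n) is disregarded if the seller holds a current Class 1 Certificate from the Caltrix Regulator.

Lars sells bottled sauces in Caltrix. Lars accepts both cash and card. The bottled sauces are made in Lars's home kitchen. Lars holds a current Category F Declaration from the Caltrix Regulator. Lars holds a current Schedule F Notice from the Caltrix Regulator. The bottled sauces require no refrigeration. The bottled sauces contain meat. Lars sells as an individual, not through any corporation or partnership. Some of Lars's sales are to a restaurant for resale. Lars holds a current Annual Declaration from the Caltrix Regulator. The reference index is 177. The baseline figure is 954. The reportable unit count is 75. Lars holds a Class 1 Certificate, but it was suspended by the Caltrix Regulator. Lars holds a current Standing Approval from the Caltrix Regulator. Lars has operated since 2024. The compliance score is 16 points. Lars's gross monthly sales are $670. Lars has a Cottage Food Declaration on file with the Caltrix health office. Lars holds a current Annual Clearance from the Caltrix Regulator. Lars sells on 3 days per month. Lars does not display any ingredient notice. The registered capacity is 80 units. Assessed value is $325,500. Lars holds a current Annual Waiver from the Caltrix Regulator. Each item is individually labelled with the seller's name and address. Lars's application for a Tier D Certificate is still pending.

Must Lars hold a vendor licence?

No — exception (e) applies; Lars is not required to hold a vendor licence.

Exception (a) does not apply: gross monthly sales are $670, not under $530.
Exception (b) does not apply: no ingredient notice is displayed.
All of (c)'s requirements are met (the registered capacity is 80 units, meeting the 70 units threshold; items are individually labelled; a Cottage Food Declaration is on file). However, paragraphs (g)–(h) must be considered: (g) is triggered — a current Annual Waiver is held. (h), which would lift (g), does not operate here — no current Tier D Certificate is held. So (c) is unavailable.
Exception (d) fails — the number of selling days per month is 3, not below 3.
Exception (e) is satisfied on its face — assessed value is $325,500, below the $337,500 limit; the bottled sauces are shelf-stable. Considering the limiting provisions: (i) would limit (e) — the bottled sauces contain meat — but (j) sets (i) aside: (j) operates against (i): the reportable unit count is 75, less than the 79 limit. (k) would limit (j) — the baseline figure is 954, under the 964 limit — but (l) sets (k) aside: (l) operates against (k): the reference index is 177, meeting the 155 threshold. (m) would limit (l) — a current Annual Declaration is held — but (n) sets (m) aside: (n) is triggered — some sales are to a restaurant for resale. (o) does not operate here (there is no Class 1 Certificate in force), so (n) stands. So (e) applies.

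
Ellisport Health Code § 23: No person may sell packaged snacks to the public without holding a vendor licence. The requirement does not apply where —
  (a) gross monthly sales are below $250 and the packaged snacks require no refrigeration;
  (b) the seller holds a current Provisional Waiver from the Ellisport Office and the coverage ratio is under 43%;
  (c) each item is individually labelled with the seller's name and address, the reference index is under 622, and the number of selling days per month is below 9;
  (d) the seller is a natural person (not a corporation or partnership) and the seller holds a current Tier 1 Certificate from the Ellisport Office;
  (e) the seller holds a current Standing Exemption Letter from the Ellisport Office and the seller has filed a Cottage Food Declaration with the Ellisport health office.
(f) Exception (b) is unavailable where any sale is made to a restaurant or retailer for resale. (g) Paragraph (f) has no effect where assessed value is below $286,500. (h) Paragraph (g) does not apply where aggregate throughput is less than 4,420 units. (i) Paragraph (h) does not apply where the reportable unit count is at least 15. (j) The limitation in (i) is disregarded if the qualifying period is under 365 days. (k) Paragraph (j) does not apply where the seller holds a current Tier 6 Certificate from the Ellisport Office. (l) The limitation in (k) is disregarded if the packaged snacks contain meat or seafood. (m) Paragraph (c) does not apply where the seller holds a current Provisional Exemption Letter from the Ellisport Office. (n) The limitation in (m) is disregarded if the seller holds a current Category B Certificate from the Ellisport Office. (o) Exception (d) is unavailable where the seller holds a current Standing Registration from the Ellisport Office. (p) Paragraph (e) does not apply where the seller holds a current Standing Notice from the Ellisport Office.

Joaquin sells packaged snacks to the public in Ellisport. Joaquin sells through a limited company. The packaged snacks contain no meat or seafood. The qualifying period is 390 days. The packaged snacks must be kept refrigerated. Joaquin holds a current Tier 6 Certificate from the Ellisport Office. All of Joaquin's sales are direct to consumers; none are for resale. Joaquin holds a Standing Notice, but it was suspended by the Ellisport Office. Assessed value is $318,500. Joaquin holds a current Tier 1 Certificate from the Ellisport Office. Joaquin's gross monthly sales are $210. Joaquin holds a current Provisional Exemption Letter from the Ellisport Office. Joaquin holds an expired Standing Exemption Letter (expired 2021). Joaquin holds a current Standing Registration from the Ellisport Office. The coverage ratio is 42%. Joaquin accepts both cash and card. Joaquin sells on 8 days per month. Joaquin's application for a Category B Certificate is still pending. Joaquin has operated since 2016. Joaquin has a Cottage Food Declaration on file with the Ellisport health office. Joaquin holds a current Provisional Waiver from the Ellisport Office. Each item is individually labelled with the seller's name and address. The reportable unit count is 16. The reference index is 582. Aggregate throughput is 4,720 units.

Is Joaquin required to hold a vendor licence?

No — exception (b) applies; Joaquin is not required to hold a vendor licence.

Exception (a) requires that the packaged snacks require no refrigeration; but the packaged snacks require refrigeration, so (a) is unavailable.
Exception (b) is satisfied on its face — a current Provisional Waiver is held; the coverage ratio is 42%, under the 43% limit. Applying paragraphs (f)–(l): (f), which would limit (b), is inapplicable: no sales are for resale. Exception (b) stands.
Exception (c)'s conditions are all satisfied: items are individually labelled; the reference index is 582, under the 622 limit; the number of selling days per month is 8, below the 9 limit. But applying paragraphs (m)–(n): (m) operates against (c): a current Provisional Exemption Letter is held. (n), which would lift (m), does not operate here — there is no Category B Certificate in force. So (c) is unavailable.
Exception (d) fails — the seller operates through a limited company.
Exception (e) does not apply: there is no Standing Exemption Letter in force.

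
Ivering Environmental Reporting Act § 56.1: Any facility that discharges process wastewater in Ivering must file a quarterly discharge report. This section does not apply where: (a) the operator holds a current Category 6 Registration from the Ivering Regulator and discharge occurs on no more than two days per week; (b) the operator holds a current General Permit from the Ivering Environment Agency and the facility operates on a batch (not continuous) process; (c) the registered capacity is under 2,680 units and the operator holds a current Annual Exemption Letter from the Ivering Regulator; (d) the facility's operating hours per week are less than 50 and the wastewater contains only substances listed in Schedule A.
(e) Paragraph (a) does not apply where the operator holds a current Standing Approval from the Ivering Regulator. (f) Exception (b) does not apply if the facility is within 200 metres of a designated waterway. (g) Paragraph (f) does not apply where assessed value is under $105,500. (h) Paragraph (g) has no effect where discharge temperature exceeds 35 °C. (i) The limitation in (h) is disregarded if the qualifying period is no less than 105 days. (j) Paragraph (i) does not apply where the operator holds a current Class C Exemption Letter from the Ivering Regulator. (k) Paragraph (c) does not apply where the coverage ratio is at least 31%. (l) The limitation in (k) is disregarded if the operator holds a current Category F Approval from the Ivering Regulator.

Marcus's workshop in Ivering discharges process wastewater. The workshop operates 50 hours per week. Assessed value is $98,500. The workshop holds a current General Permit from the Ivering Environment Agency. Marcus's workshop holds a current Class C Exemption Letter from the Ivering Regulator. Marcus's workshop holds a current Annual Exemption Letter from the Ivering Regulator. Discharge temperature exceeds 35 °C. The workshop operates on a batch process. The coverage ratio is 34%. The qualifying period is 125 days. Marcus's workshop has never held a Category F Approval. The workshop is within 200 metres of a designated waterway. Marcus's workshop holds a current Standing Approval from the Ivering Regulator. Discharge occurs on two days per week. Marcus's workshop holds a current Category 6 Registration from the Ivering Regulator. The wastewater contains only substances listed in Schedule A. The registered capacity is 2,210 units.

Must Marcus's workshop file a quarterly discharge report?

All of (a)'s requirements are met (a current Category 6 Registration is held; discharge occurs on no more than two days per week). But: (e) is triggered — a current Standing Approval is held. Exception (a) does not apply.
Exception (b)'s conditions are all satisfied: a current General Permit is held; the facility operates on a batch process. However, paragraphs (f)–(j) must be considered: (f) operates against (b): the workshop is within 200 m of a designated waterway. (g) would limit (f) — assessed value is $98,500, under the $105,500 limit — but (h) sets (g) aside: (h) applies — discharge temperature exceeds 35 °C. (i) is engaged (the qualifying period is 125 days, meeting the 105 days threshold), but yields to (j): (j) operates — a current Class C Exemption Letter is held. Exception (b) does not apply.
Exception (c)'s conditions are all satisfied: the registered capacity is 2,210 units, under the 2,680 units limit; a current Annual Exemption Letter is held. But: (k) operates against (c): the coverage ratio is 34%, meeting the 31% threshold. (l) is inapplicable (no current Category F Approval is held), so (k) stands. So (c) is unavailable.
Exception (d) fails — the facility's operating hours per week are 50, not less than 50.
No exception displaces § 56.1.

Yes — Marcus's workshop must file a quarterly discharge report.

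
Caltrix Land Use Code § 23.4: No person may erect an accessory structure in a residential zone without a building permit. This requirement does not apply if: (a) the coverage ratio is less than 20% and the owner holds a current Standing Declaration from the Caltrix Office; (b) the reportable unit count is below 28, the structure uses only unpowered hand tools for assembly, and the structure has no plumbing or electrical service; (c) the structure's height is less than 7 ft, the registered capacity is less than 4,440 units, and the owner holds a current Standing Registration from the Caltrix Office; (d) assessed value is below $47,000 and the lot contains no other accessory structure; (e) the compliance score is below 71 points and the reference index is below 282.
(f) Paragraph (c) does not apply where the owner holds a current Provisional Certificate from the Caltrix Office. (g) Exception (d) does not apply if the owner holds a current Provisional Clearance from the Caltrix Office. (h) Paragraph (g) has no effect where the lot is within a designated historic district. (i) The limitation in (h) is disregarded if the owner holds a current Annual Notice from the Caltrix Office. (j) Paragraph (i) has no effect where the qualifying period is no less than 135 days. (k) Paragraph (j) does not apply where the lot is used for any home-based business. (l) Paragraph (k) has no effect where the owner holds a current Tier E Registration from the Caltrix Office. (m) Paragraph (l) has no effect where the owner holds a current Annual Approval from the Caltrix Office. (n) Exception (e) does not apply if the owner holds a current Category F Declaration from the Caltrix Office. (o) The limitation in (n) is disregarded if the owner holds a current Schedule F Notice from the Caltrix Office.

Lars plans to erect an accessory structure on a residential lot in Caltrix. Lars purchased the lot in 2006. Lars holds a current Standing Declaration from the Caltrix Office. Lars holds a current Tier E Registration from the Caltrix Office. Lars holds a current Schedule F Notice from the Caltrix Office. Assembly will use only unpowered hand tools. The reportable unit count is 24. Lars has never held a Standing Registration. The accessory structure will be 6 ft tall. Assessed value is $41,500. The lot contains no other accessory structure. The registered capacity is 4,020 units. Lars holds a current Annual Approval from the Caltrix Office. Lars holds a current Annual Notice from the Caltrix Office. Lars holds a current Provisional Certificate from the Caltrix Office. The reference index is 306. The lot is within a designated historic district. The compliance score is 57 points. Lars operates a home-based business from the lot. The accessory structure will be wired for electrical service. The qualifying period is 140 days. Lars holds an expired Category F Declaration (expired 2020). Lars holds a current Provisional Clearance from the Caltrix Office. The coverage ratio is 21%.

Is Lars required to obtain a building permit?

Exception (a) does not apply: the coverage ratio is 21%, not less than 20%.
Exception (b) fails — electrical service is planned.
Exception (c) does not apply: no current Standing Registration is held.
Exception (d) is satisfied on its face — assessed value is $41,500, below the $47,000 limit; the lot has no other accessory structure. However, paragraphs (g)–(m) must be considered: (g) operates against (d): a current Provisional Clearance is held. (h) applies (the lot is in a historic district), but yields to (i): (i) operates against (h): a current Annual Notice is held. (j) applies (the qualifying period is 140 days, meeting the 135 days threshold), but is overridden by (k): (k) is engaged — a home-based business operates on the lot. (l) would limit (k) — a current Tier E Registration is held — but (m) sets (l) aside: (m) applies — a current Annual Approval is held. (d) is therefore removed.
Exception (e) requires that the reference index is below 282; but the reference index is 306, not below 282, so (e) is unavailable.
No exception applies. The general rule governs.

Yes — Lars must obtain a building permit.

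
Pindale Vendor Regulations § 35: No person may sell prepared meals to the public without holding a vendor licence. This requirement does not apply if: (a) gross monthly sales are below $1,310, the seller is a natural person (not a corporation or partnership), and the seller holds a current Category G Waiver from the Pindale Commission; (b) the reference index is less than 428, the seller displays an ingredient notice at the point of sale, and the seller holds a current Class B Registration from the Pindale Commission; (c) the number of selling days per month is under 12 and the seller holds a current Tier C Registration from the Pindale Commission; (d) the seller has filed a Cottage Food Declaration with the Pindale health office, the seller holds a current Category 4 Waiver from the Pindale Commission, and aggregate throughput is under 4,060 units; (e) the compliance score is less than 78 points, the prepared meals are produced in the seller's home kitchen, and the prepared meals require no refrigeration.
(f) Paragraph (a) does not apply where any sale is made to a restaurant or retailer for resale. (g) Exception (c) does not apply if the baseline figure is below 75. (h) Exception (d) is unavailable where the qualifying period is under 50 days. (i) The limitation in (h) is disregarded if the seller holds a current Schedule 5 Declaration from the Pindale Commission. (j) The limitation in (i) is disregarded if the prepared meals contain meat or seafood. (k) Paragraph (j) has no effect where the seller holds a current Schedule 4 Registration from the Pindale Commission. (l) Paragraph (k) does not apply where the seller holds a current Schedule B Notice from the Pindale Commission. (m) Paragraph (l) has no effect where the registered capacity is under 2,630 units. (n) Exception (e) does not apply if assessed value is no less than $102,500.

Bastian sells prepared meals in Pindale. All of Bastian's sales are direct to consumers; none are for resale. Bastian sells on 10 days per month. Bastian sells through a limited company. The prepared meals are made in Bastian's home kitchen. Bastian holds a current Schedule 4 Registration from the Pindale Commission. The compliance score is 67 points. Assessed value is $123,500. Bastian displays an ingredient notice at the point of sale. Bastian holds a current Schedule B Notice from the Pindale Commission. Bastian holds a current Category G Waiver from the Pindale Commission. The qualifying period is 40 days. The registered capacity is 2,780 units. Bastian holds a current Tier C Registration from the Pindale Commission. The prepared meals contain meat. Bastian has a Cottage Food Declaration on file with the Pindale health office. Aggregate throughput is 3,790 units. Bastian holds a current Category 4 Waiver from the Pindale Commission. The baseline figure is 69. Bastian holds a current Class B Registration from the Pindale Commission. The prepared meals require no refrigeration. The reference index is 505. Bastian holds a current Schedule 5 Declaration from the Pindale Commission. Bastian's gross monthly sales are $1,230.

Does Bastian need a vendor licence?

Yes — Bastian must hold a vendor licence.

Exception (a) requires that the seller is a natural person (not a corporation or partnership); but the seller operates through a limited company, so (a) is unavailable.
Exception (b) fails — the reference index is 505, not less than 428.
Exception (c)'s conditions are all satisfied: the number of selling days per month is 10, under the 12 limit; a current Tier C Registration is held. However, paragraph (g) must be considered: (g) operates — the baseline figure is 69, below the 75 limit. (c) is therefore removed.
Exception (d)'s conditions are all satisfied: a Cottage Food Declaration is on file; a current Category 4 Waiver is held; aggregate throughput is 3,790 units, under the 4,060 units limit. Turning to paragraphs (h)–(m): (h) applies — the qualifying period is 40 days, under the 50 days limit. (i) operates (a current Schedule 5 Declaration is held), but is set aside by (j): (j) operates against (i): the prepared meals contain meat. (k) applies (a current Schedule 4 Registration is held), but is itself disapplied by (l): (l) operates against (k): a current Schedule B Notice is held. (m), which would lift (l), is not engaged — the registered capacity is 2,780 units, not under 2,630 units. So (d) is unavailable.
Exception (e) is satisfied on its face — the compliance score is 67 points, less than the 78 points limit; the prepared meals are home-kitchen produced; the prepared meals are shelf-stable. But applying paragraph (n): (n) operates against (e): assessed value is $123,500, meeting the $102,500 threshold. So (e) is unavailable.
No exception is made out. Bastian falls within the general rule.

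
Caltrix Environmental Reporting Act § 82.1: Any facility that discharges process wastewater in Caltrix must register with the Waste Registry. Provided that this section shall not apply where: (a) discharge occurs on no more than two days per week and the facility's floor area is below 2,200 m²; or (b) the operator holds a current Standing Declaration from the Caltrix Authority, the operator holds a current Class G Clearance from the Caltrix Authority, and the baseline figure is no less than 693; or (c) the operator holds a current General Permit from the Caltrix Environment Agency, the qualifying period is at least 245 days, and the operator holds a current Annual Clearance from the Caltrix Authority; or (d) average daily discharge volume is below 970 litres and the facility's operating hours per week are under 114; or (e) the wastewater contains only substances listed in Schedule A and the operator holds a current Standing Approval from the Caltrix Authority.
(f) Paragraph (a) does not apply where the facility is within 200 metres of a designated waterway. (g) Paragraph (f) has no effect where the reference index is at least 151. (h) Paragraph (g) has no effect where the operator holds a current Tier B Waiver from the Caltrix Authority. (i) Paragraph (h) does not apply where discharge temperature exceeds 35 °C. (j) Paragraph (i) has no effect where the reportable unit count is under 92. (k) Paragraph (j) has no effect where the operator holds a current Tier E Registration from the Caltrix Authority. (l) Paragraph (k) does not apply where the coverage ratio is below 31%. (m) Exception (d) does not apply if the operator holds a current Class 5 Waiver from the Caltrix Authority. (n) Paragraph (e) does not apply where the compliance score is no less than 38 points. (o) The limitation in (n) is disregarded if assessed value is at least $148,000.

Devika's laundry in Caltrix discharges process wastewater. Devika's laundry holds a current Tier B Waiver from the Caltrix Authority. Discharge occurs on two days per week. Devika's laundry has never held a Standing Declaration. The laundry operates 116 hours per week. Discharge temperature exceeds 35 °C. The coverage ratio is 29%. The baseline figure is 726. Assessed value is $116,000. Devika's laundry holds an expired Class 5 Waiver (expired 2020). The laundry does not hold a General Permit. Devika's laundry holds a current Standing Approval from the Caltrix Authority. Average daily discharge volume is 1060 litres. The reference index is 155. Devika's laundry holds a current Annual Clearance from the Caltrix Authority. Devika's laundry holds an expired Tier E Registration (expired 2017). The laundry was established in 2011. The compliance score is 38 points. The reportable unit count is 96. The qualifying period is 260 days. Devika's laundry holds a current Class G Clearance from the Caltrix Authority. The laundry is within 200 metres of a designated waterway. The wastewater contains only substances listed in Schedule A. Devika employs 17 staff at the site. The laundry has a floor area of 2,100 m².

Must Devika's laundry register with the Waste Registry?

No — exception (a) applies; Devika's laundry is not required to register with the Waste Registry.

Exception (a): discharge occurs on no more than two days per week; the facility's floor area is 2,100 m², below the 2,200 m² limit — every condition holds. Under paragraphs (f)–(l): (f) would limit (a) — the laundry is within 200 m of a designated waterway — but (g) sets (f) aside: (g) is engaged — the reference index is 155, meeting the 151 threshold. (h) would limit (g) — a current Tier B Waiver is held — but (i) sets (h) aside: (i) operates against (h): discharge temperature exceeds 35 °C. (j), which would lift (i), is inapplicable — the reportable unit count is 96, not under 92. Exception (a) stands.
Exception (b) requires that the operator holds a current Standing Declaration from the Caltrix Authority; but the Standing Declaration is not current, so (b) is unavailable.
Exception (c) fails — no General Permit is held.
Exception (d) does not apply: average daily discharge volume is 1060 litres, not below 970 litres.
All of (e)'s requirements are met (the wastewater is Schedule-A-only; a current Standing Approval is held). However, paragraphs (n)–(o) must be considered: (n) is triggered — the compliance score is 38 points, meeting the 38 points threshold. (o), which would lift (n), is not engaged — assessed value is $116,000, short of $148,000. Exception (e) does not apply.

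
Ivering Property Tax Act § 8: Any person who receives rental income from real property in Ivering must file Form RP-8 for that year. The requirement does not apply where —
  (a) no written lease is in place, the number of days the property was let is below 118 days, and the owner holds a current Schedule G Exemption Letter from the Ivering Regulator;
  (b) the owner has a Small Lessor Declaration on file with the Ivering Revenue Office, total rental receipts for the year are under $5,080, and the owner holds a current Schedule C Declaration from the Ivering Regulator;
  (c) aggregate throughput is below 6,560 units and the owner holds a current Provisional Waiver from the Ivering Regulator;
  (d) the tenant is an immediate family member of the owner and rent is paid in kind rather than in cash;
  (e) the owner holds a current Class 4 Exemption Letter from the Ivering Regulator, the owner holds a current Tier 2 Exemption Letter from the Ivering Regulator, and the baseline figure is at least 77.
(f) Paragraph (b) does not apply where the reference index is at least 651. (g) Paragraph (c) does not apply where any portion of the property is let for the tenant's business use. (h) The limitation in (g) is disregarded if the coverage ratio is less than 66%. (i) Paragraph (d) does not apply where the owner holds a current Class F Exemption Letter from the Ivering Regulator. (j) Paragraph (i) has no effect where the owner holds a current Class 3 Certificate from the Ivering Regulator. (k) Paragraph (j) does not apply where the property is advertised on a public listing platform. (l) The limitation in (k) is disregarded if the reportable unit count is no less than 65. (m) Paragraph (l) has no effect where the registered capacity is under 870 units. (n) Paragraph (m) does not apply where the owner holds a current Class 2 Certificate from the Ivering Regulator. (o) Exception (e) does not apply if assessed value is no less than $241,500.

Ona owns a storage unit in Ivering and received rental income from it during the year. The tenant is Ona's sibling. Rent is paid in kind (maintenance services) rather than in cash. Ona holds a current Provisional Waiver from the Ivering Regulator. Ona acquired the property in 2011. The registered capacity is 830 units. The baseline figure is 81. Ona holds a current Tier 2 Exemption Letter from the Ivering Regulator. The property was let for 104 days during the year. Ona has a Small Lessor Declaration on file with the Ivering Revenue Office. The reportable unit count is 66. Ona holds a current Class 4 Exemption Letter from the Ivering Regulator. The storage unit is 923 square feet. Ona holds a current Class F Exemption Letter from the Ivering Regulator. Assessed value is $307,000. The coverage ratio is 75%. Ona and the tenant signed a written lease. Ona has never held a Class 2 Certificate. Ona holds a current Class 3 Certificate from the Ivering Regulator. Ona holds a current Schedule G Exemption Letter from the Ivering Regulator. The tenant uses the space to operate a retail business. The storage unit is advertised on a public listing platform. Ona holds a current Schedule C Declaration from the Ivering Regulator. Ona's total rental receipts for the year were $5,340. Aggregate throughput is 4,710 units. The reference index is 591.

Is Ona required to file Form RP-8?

Exception (a) fails — a written lease is in place.
Exception (b) requires that total rental receipts for the year are under $5,080; but total rental receipts for the year are $5,340, not under $5,080, so (b) is unavailable.
Exception (c) is satisfied on its face — aggregate throughput is 4,710 units, below the 6,560 units limit; a current Provisional Waiver is held. But: (g) operates — the space is let for business use. (h), which would lift (g), is inapplicable — the coverage ratio is 75%, not less than 66%. So (c) is unavailable.
All of (d)'s requirements are met (the tenant is an immediate family member; rent is paid in kind). Turning to paragraphs (i)–(n): (i) applies — a current Class F Exemption Letter is held. (j) is triggered (a current Class 3 Certificate is held), but yields to (k): (k) applies — the property is publicly advertised. (l) would limit (k) — the reportable unit count is 66, meeting the 65 threshold — but (m) sets (l) aside: (m) operates against (l): the registered capacity is 830 units, under the 870 units limit. (n) is not engaged (there is no Class 2 Certificate in force), so (m) stands. Exception (d) does not apply.
Exception (e): a current Class 4 Exemption Letter is held; a current Tier 2 Exemption Letter is held; the baseline figure is 81, meeting the 77 threshold — every condition holds. However, paragraph (o) must be considered: (o) operates against (e): assessed value is $307,000, meeting the $241,500 threshold. So (e) is unavailable.
No exception applies. The general rule governs.

Yes — Ona must file Form RP-8.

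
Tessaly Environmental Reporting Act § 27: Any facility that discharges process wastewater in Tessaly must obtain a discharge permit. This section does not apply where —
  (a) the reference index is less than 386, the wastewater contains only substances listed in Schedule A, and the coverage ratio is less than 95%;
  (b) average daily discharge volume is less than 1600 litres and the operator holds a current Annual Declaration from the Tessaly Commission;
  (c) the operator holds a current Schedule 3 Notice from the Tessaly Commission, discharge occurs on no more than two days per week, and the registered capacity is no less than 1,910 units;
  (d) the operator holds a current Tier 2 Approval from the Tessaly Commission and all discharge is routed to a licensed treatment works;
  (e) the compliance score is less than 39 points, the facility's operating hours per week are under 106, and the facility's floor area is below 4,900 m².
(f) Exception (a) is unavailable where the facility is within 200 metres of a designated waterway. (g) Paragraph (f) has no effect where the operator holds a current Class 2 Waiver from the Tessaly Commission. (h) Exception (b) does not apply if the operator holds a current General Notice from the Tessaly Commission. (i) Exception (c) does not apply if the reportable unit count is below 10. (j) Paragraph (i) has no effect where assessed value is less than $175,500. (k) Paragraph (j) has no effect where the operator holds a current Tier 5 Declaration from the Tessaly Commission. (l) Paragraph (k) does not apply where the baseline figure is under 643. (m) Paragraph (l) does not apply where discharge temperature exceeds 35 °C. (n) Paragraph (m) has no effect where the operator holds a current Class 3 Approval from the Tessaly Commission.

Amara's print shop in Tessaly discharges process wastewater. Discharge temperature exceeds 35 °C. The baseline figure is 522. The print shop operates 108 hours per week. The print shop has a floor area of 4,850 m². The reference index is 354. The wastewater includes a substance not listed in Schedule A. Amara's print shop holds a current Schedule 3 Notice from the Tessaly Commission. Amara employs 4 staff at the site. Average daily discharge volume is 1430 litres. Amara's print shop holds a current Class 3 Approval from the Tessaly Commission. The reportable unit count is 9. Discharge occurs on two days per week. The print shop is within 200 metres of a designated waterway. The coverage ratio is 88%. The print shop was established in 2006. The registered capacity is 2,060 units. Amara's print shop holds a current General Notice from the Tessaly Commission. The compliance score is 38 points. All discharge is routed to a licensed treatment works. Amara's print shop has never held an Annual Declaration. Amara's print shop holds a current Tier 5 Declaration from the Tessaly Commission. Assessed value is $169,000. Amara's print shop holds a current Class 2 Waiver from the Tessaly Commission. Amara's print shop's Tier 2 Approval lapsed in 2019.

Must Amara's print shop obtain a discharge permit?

Exception (a) does not apply: the wastewater includes a non-Schedule-A substance.
Exception (b) requires that the operator holds a current Annual Declaration from the Tessaly Commission; but there is no Annual Declaration in force, so (b) is unavailable.
Exception (c)'s conditions are all satisfied: a current Schedule 3 Notice is held; discharge occurs on no more than two days per week; the registered capacity is 2,060 units, meeting the 1,910 units threshold. Under paragraphs (i)–(n): (i) applies (the reportable unit count is 9, below the 10 limit), but is displaced by (j): (j) applies — assessed value is $169,000, less than the $175,500 limit. (k) is triggered (a current Tier 5 Declaration is held), but yields to (l): (l) operates — the baseline figure is 522, under the 643 limit. (m) is engaged (discharge temperature exceeds 35 °C), but is itself disapplied by (n): (n) operates against (m): a current Class 3 Approval is held. Exception (c) stands.
Exception (d) requires that the operator holds a current Tier 2 Approval from the Tessaly Commission; but the Tier 2 Approval is not current, so (d) is unavailable.
Exception (e) requires that the facility's operating hours per week are under 106; but the facility's operating hours per week are 108, not under 106, so (e) is unavailable.

No — exception (c) applies; Amara's print shop is not required to obtain a discharge permit.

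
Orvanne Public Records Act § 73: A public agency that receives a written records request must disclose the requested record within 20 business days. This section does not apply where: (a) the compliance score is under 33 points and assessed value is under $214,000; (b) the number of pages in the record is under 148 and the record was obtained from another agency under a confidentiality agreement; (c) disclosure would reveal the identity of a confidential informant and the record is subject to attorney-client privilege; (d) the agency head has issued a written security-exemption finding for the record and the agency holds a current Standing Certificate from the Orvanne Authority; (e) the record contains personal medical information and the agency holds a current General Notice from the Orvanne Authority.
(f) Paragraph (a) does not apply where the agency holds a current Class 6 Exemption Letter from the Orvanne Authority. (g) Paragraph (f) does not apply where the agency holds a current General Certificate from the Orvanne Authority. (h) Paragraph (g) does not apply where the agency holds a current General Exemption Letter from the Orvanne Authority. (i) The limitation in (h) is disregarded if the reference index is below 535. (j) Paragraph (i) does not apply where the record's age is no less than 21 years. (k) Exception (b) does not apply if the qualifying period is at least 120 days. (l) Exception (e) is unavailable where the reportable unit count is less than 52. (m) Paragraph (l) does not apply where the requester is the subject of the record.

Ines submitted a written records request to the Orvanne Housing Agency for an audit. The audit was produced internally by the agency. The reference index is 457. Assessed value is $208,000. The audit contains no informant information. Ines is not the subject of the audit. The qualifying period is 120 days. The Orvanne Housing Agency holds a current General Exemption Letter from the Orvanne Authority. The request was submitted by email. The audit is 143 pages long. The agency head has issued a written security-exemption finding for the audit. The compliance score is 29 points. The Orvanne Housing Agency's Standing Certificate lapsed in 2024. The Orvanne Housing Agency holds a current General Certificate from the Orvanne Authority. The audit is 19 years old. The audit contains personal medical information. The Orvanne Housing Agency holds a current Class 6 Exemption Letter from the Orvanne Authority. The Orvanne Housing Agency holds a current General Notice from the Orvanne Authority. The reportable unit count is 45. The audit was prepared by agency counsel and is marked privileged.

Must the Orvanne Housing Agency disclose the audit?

Exception (a): the compliance score is 29 points, under the 33 points limit; assessed value is $208,000, under the $214,000 limit — every condition holds. Under paragraphs (f)–(j): (f) would limit (a) — a current Class 6 Exemption Letter is held — but (g) sets (f) aside: (g) operates against (f): a current General Certificate is held. (h) is engaged (a current General Exemption Letter is held), but is set aside by (i): (i) operates against (h): the reference index is 457, below the 535 limit. (j) does not operate here (the record's age is 19 years, short of 21 years), so (i) stands. Exception (a) stands.
Exception (b) requires that the record was obtained from another agency under a confidentiality agreement; but the audit was produced internally, so (b) is unavailable.
Exception (c) does not apply: the audit contains no informant information.
Exception (d) fails — the Standing Certificate is not current.
Exception (e) is satisfied on its face — the audit contains personal medical information; a current General Notice is held. Turning to paragraphs (l)–(m): (l) is triggered — the reportable unit count is 45, less than the 52 limit. (m) is not engaged (Ines is not the subject of the audit), so (l) stands. Exception (e) does not apply.

No — exception (a) applies; the Orvanne Housing Agency is not required to disclose the audit.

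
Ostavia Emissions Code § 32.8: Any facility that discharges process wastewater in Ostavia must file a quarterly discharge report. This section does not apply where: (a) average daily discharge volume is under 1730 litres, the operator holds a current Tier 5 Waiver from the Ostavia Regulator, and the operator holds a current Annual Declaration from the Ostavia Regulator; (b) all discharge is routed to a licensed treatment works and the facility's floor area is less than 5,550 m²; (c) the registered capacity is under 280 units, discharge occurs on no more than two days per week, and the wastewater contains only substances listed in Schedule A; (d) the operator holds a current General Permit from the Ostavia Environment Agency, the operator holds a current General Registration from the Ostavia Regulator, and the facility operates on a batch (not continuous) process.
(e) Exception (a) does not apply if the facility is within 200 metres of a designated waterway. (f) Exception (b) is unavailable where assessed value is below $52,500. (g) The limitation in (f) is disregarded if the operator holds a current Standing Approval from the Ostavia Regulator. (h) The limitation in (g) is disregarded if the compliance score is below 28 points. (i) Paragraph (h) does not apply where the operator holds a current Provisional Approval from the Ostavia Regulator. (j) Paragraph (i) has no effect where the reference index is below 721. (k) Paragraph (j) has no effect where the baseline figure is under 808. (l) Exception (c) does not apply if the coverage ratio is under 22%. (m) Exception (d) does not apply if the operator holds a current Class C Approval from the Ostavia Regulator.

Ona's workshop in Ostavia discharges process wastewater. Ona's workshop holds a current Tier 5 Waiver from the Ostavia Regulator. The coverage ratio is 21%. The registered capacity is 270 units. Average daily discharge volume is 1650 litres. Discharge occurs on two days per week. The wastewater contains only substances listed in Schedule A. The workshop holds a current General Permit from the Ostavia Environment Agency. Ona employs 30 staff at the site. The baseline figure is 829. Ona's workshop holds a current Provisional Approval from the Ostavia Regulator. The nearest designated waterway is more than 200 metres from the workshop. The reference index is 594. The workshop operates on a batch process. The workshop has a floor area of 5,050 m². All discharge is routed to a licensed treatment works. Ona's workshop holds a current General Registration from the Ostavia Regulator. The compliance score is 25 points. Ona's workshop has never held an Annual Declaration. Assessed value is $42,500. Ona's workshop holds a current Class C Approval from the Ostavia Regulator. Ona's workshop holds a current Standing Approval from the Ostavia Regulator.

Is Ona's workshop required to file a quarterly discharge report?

Yes — Ona's workshop must file a quarterly discharge report.

Exception (a) requires that the operator holds a current Annual Declaration from the Ostavia Regulator; but the Annual Declaration is not current, so (a) is unavailable.
All of (b)'s requirements are met (discharge is routed to a licensed treatment works; the facility's floor area is 5,050 m², less than the 5,550 m² limit). But: (f) operates against (b): assessed value is $42,500, below the $52,500 limit. (g) would limit (f) — a current Standing Approval is held — but (h) sets (g) aside: (h) operates against (g): the compliance score is 25 points, below the 28 points limit. (i) is engaged (a current Provisional Approval is held), but is set aside by (j): (j) operates against (i): the reference index is 594, below the 721 limit. (k), which would lift (j), is not triggered — the baseline figure is 829, not under 808. (b) is therefore removed.
Exception (c)'s conditions are all satisfied: the registered capacity is 270 units, under the 280 units limit; discharge occurs on no more than two days per week; the wastewater is Schedule-A-only. But applying paragraph (l): (l) operates against (c): the coverage ratio is 21%, under the 22% limit. So (c) is unavailable.
Exception (d): a current General Permit is held; a current General Registration is held; the facility operates on a batch process — every condition holds. However, paragraph (m) must be considered: (m) operates against (d): a current Class C Approval is held. (d) is therefore removed.
No exception is made out. Ona's workshop falls within the general rule.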